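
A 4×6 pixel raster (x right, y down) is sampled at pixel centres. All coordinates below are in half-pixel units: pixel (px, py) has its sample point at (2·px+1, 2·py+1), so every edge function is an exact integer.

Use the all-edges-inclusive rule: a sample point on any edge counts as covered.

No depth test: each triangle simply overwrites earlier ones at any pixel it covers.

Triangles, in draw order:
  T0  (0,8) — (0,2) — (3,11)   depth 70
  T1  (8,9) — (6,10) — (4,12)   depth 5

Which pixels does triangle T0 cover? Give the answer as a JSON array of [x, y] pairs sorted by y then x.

T0:
  2·area = 18
  edge (0, 8)→(0, 2): d=(0,-6) inclusive
  edge (0, 2)→(3, 11): d=(3,9) inclusive
  edge (3, 11)→(0, 8): d=(-3,-3) inclusive
    (0,2)@(1, 5): e=[6,0,12] → X  [on edge]
    (1,2)@(3, 5): e=[18,-18,18] → .
    (0,3)@(1, 7): e=[6,6,6] → X
    (1,3)@(3, 7): e=[18,-12,12] → .
    (0,4)@(1, 9): e=[6,12,0] → X  [on edge]
    (1,4)@(3, 9): e=[18,-6,6] → .
    (0,5)@(1, 11): e=[6,18,-6] → .
    (1,5)@(3, 11): e=[18,0,0] → X  [on edge]
    (2,5)@(5, 11): e=[30,-18,6] → .
  covered (4 px):
    . . . .
    . . . .
    X . . .
    X . . .
    X . . .
    . X . .
T1:
  2·area = 2  (B↔C swapped to make it positive)
  edge (8, 9)→(4, 12): d=(-4,3) inclusive
  edge (4, 12)→(6, 10): d=(2,-2) inclusive
  edge (6, 10)→(8, 9): d=(2,-1) inclusive
    (3,4)@(7, 9): e=[3,0,-1] → .  [on edge]
    (2,5)@(5, 11): e=[1,0,1] → X  [on edge]
    (3,5)@(7, 11): e=[-5,4,3] → .
  covered (1 px):
    . . . .
    . . . .
    . . . .
    . . . .
    . . . .
    . . X .

Result: [[0,2],[0,3],[0,4],[1,5]]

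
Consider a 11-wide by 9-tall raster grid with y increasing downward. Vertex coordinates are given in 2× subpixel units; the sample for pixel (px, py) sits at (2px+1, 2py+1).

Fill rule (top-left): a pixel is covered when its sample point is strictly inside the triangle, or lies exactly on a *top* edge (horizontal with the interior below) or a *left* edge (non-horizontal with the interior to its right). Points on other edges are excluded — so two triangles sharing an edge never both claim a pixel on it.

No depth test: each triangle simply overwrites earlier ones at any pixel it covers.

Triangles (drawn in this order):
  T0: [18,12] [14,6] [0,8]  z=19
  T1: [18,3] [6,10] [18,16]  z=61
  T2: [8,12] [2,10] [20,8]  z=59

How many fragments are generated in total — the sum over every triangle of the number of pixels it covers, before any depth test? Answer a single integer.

T0:
  2·area = 92  (B↔C swapped to make it positive)
  edge (18, 12)→(0, 8): d=(-18,-4) top-left  bias=+0
  edge (0, 8)→(14, 6): d=(14,-2) top-left  bias=+0
  edge (14, 6)→(18, 12): d=(4,6) right/bottom  bias=-1
    (10,2)@(21, 5): e=[138,0,-46] → ·  [on edge]
    (3,3)@(7, 7): e=[46,0,46] → █  [on edge]
    (4,3)@(9, 7): e=[54,4,34] → █
    (5,3)@(11, 7): e=[62,8,22] → █
    (6,3)@(13, 7): e=[70,12,10] → █
    (7,3)@(15, 7): e=[78,16,-2] → ·
    (2,4)@(5, 9): e=[2,24,66] → █
    (7,4)@(15, 9): e=[42,44,6] → █
    (8,4)@(17, 9): e=[50,48,-6] → ·
    (2,5)@(5, 11): e=[-34,52,74] → ·
    (3,5)@(7, 11): e=[-26,56,62] → ·
    (4,5)@(9, 11): e=[-18,60,50] → ·
  covered (12 px):
    · · · · · · · · · · ·
    · · · · · · · · · · ·
    · · · · · · · · · · ·
    · · · █ █ █ █ · · · ·
    · · █ █ █ █ █ █ · · ·
    · · · · · · · █ █ · ·
    · · · · · · · · · · ·
    · · · · · · · · · · ·
    · · · · · · · · · · ·
T1:
  2·area = 156  (B↔C swapped to make it positive)
  edge (18, 3)→(18, 16): d=(0,13) right/bottom  bias=-1
  edge (18, 16)→(6, 10): d=(-12,-6) top-left  bias=+0
  edge (6, 10)→(18, 3): d=(12,-7) top-left  bias=+0
    (7,2)@(15, 5): e=[39,114,3] → █
    (8,2)@(17, 5): e=[13,126,17] → █
    (9,2)@(19, 5): e=[-13,138,31] → ·
    (6,3)@(13, 7): e=[65,78,13] → █
    (9,3)@(19, 7): e=[-13,114,55] → ·
    (4,4)@(9, 9): e=[117,30,9] → █
    (5,4)@(11, 9): e=[91,42,23] → █
    (9,4)@(19, 9): e=[-13,90,79] → ·
    (4,5)@(9, 11): e=[117,6,33] → █
    (9,5)@(19, 11): e=[-13,66,103] → ·
    (4,6)@(9, 13): e=[117,-18,57] → ·
    (5,6)@(11, 13): e=[91,-6,71] → ·
  covered (19 px):
    · · · · · · · · · · ·
    · · · · · · · · · · ·
    · · · · · · · █ █ · ·
    · · · · · · █ █ █ · ·
    · · · · █ █ █ █ █ · ·
    · · · · █ █ █ █ █ · ·
    · · · · · · █ █ █ · ·
    · · · · · · · · █ · ·
    · · · · · · · · · · ·
T2:
  2·area = 48
  edge (8, 12)→(2, 10): d=(-6,-2) top-left  bias=+0
  edge (2, 10)→(20, 8): d=(18,-2) top-left  bias=+0
  edge (20, 8)→(8, 12): d=(-12,4) right/bottom  bias=-1
    (5,4)@(11, 9): e=[24,0,24] → █  [on edge]
    (6,4)@(13, 9): e=[28,4,16] → █
    (7,4)@(15, 9): e=[32,8,8] → █
    (8,4)@(17, 9): e=[36,12,0] → ·  [on edge]
    (2,5)@(5, 11): e=[0,24,24] → █  [on edge]
    (3,5)@(7, 11): e=[4,28,16] → █
    (4,5)@(9, 11): e=[8,32,8] → █
    (5,5)@(11, 11): e=[12,36,0] → ·  [on edge]
    (6,5)@(13, 11): e=[16,40,-8] → ·
    (7,5)@(15, 11): e=[20,44,-16] → ·
    (2,6)@(5, 13): e=[-12,60,0] → ·  [on edge]
    (3,6)@(7, 13): e=[-8,64,-8] → ·
    (5,6)@(11, 13): e=[0,72,-24] → ·  [on edge]
    (8,7)@(17, 15): e=[0,120,-72] → ·  [on edge]
  covered (6 px):
    · · · · · · · · · · ·
    · · · · · · · · · · ·
    · · · · · · · · · · ·
    · · · · · · · · · · ·
    · · · · · █ █ █ · · ·
    · · █ █ █ · · · · · ·
    · · · · · · · · · · ·
    · · · · · · · · · · ·
    · · · · · · · · · · ·

Answer: 37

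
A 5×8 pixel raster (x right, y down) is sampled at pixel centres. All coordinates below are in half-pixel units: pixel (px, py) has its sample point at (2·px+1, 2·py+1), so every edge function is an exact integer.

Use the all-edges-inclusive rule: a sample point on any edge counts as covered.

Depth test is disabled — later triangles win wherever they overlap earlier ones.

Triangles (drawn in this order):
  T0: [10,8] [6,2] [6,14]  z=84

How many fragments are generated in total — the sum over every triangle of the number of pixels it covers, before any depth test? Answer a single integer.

T0:
  2·area = 48  (B↔C swapped to make it positive)
  edge (10, 8)→(6, 14): d=(-4,6) inclusive
  edge (6, 14)→(6, 2): d=(0,-12) inclusive
  edge (6, 2)→(10, 8): d=(4,6) inclusive
    (3,2)@(7, 5): e=[30,12,6] → █
    (4,2)@(9, 5): e=[18,36,-6] → ·
    (3,3)@(7, 7): e=[22,12,14] → █
    (4,3)@(9, 7): e=[10,36,2] → █
    (3,4)@(7, 9): e=[14,12,22] → █
    (3,5)@(7, 11): e=[6,12,30] → █
    (4,5)@(9, 11): e=[-6,36,18] → ·
    (3,6)@(7, 13): e=[-2,12,38] → ·
  covered (6 px):
    · · · · ·
    · · · · ·
    · · · █ ·
    · · · █ █
    · · · █ █
    · · · █ ·
    · · · · ·
    · · · · ·

Final: 6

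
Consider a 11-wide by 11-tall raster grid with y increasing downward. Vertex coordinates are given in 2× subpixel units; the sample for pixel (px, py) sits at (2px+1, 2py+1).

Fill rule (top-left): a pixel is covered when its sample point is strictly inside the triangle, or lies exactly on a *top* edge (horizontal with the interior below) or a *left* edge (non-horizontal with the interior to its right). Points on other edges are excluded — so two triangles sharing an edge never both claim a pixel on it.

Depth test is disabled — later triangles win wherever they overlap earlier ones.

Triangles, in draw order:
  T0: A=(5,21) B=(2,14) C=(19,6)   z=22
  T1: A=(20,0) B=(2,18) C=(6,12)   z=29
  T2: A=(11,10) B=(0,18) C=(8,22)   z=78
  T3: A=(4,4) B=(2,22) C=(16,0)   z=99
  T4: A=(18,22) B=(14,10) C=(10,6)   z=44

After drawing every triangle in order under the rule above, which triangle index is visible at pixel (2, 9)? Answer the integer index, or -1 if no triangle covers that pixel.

T0:
  2·area = 143
  edge (5, 21)→(2, 14): d=(-3,-7) top-left  bias=+0
  edge (2, 14)→(19, 6): d=(17,-8) top-left  bias=+0
  edge (19, 6)→(5, 21): d=(-14,15) right/bottom  bias=-1
    (8,3)@(17, 7): e=[126,1,16] → X
    (9,3)@(19, 7): e=[140,17,-14] → .
    (6,4)@(13, 9): e=[92,3,48] → X
    (7,4)@(15, 9): e=[106,19,18] → X
    (8,4)@(17, 9): e=[120,35,-12] → .
    (4,5)@(9, 11): e=[58,5,80] → X
    (5,5)@(11, 11): e=[72,21,50] → X
    (7,5)@(15, 11): e=[100,53,-10] → .
    (2,6)@(5, 13): e=[24,7,112] → X
    (3,6)@(7, 13): e=[38,23,82] → X
    (6,6)@(13, 13): e=[80,71,-8] → .
    (1,7)@(3, 15): e=[4,25,114] → X
    (2,10)@(5, 21): e=[0,143,0] → .  [on edge]
  covered (17 px):
    . . . . . . . . . . .
    . . . . . . . . . . .
    . . . . . . . . . . .
    . . . . . . . . X . .
    . . . . . . X X . . .
    . . . . X X X . . . .
    . . X X X X . . . . .
    . X X X X . . . . . .
    . . X X . . . . . . .
    . . X . . . . . . . .
    . . . . . . . . . . .
T1:
  2·area = 36
  edge (20, 0)→(2, 18): d=(-18,18) right/bottom  bias=-1
  edge (2, 18)→(6, 12): d=(4,-6) top-left  bias=+0
  edge (6, 12)→(20, 0): d=(14,-12) top-left  bias=+0
    (9,0)@(19, 1): e=[0,34,2] → .  [on edge]
    (8,1)@(17, 3): e=[0,30,6] → .  [on edge]
    (7,2)@(15, 5): e=[0,26,10] → .  [on edge]
    (6,3)@(13, 7): e=[0,22,14] → .  [on edge]
    (5,4)@(11, 9): e=[0,18,18] → .  [on edge]
    (4,5)@(9, 11): e=[0,14,22] → .  [on edge]
    (3,6)@(7, 13): e=[0,10,26] → .  [on edge]
    (2,7)@(5, 15): e=[0,6,30] → .  [on edge]
    (1,8)@(3, 17): e=[0,2,34] → .  [on edge]
    (0,9)@(1, 19): e=[0,-2,38] → .  [on edge]
  covered (0 px):
    . . . . . . . . . . .
    . . . . . . . . . . .
    . . . . . . . . . . .
    . . . . . . . . . . .
    . . . . . . . . . . .
    . . . . . . . . . . .
    . . . . . . . . . . .
    . . . . . . . . . . .
    . . . . . . . . . . .
    . . . . . . . . . . .
    . . . . . . . . . . .
T2:
  2·area = 108  (B↔C swapped to make it positive)
  edge (11, 10)→(8, 22): d=(-3,12) right/bottom  bias=-1
  edge (8, 22)→(0, 18): d=(-8,-4) top-left  bias=+0
  edge (0, 18)→(11, 10): d=(11,-8) top-left  bias=+0
    (3,6)@(7, 13): e=[39,68,1] → X
    (4,6)@(9, 13): e=[15,76,17] → X
    (5,6)@(11, 13): e=[-9,84,33] → .
    (2,7)@(5, 15): e=[57,44,7] → X
    (5,7)@(11, 15): e=[-15,68,55] → .
    (1,8)@(3, 17): e=[75,20,13] → X
    (5,8)@(11, 17): e=[-21,52,77] → .
    (1,9)@(3, 19): e=[69,4,35] → X
    (4,9)@(9, 19): e=[-3,28,83] → .
    (1,10)@(3, 21): e=[63,-12,57] → .
    (2,10)@(5, 21): e=[39,-4,73] → .
    (3,10)@(7, 21): e=[15,4,89] → X
  covered (13 px):
    . . . . . . . . . . .
    . . . . . . . . . . .
    . . . . . . . . . . .
    . . . . . . . . . . .
    . . . . . . . . . . .
    . . . . . . . . . . .
    . . . X X . . . . . .
    . . X X X . . . . . .
    . X X X X . . . . . .
    . X X X . . . . . . .
    . . . X . . . . . . .
T3:
  2·area = 208  (B↔C swapped to make it positive)
  edge (4, 4)→(16, 0): d=(12,-4) top-left  bias=+0
  edge (16, 0)→(2, 22): d=(-14,22) right/bottom  bias=-1
  edge (2, 22)→(4, 4): d=(2,-18) top-left  bias=+0
    (6,0)@(13, 1): e=[0,52,156] → X  [on edge]
    (7,0)@(15, 1): e=[8,8,192] → X
    (8,0)@(17, 1): e=[16,-36,228] → .
    (3,1)@(7, 3): e=[0,156,52] → X  [on edge]
    (4,1)@(9, 3): e=[8,112,88] → X
    (5,1)@(11, 3): e=[16,68,124] → X
    (7,1)@(15, 3): e=[32,-20,196] → .
    (0,2)@(1, 5): e=[0,260,-52] → .  [on edge]
    (2,2)@(5, 5): e=[16,172,20] → X
    (6,2)@(13, 5): e=[48,-4,164] → .
    (2,3)@(5, 7): e=[40,144,24] → X
    (6,3)@(13, 7): e=[72,-32,168] → .
    (4,5)@(9, 11): e=[104,0,104] → .  [on edge]
    (1,6)@(3, 13): e=[104,104,0] → X  [on edge]
  covered (27 px):
    . . . . . . X X . . .
    . . . X X X X . . . .
    . . X X X X . . . . .
    . . X X X X . . . . .
    . . X X X . . . . . .
    . . X X . . . . . . .
    . X X X . . . . . . .
    . X X . . . . . . . .
    . X X . . . . . . . .
    . X . . . . . . . . .
    . . . . . . . . . . .
T4:
  2·area = 32  (B↔C swapped to make it positive)
  edge (18, 22)→(10, 6): d=(-8,-16) top-left  bias=+0
  edge (10, 6)→(14, 10): d=(4,4) right/bottom  bias=-1
  edge (14, 10)→(18, 22): d=(4,12) right/bottom  bias=-1
    (2,0)@(5, 1): e=[-40,0,72] → .  [on edge]
    (5,0)@(11, 1): e=[56,-24,0] → .  [on edge]
    (3,1)@(7, 3): e=[-24,0,56] → .  [on edge]
    (4,2)@(9, 5): e=[-8,0,40] → .  [on edge]
    (5,3)@(11, 7): e=[8,0,24] → .  [on edge]
    (6,3)@(13, 7): e=[40,-8,0] → .  [on edge]
    (6,4)@(13, 9): e=[24,0,8] → .  [on edge]
    (6,5)@(13, 11): e=[8,8,16] → X
    (7,5)@(15, 11): e=[40,0,-8] → .  [on edge]
    (6,6)@(13, 13): e=[-8,16,24] → .
    (7,6)@(15, 13): e=[24,8,0] → .  [on edge]
    (8,6)@(17, 13): e=[56,0,-24] → .  [on edge]
    (9,7)@(19, 15): e=[72,0,-40] → .  [on edge]
    (10,8)@(21, 17): e=[88,0,-56] → .  [on edge]
    (8,9)@(17, 19): e=[8,24,0] → .  [on edge]
  covered (2 px):
    . . . . . . . . . . .
    . . . . . . . . . . .
    . . . . . . . . . . .
    . . . . . . . . . . .
    . . . . . . . . . . .
    . . . . . . X . . . .
    . . . . . . . . . . .
    . . . . . . . X . . .
    . . . . . . . . . . .
    . . . . . . . . . . .
    . . . . . . . . . . .

Z-buffer (winner per pixel, '.' = empty):
  . . . . . . 3 3 . . .
  . . . 3 3 3 3 . . . .
  . . 3 3 3 3 . . . . .
  . . 3 3 3 3 . . 0 . .
  . . 3 3 3 . 0 0 . . .
  . . 3 3 0 0 4 . . . .
  . 3 3 3 2 0 . . . . .
  . 3 3 2 2 . . 4 . . .
  . 3 3 2 2 . . . . . .
  . 3 2 2 . . . . . . .
  . . . 2 . . . . . . .

Result: 2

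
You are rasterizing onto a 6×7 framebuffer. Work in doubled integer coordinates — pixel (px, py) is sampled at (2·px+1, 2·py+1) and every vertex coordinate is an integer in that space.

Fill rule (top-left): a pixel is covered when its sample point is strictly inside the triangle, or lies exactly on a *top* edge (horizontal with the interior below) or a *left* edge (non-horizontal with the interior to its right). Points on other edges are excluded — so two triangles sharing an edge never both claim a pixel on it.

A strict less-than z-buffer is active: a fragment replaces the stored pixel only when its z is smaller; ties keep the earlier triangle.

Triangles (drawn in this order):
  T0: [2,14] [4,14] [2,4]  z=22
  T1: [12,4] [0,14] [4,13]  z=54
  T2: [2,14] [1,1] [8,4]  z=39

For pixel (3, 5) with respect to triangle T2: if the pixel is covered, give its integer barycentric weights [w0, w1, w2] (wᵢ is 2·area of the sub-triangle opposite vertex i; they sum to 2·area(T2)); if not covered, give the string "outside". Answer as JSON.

T0:
  2·area = 20  (B↔C swapped to make it positive)
  edge (2, 14)→(2, 4): d=(0,-10) top-left  bias=+0
  edge (2, 4)→(4, 14): d=(2,10) right/bottom  bias=-1
  edge (4, 14)→(2, 14): d=(-2,0) right/bottom  bias=-1
    (1,4)@(3, 9): e=[10,0,10] → ·  [on edge]
    (1,5)@(3, 11): e=[10,4,6] → █
    (2,5)@(5, 11): e=[30,-16,6] → ·
    (1,6)@(3, 13): e=[10,8,2] → █
    (2,6)@(5, 13): e=[30,-12,2] → ·
  covered (2 px):
    · · · · · ·
    · · · · · ·
    · · · · · ·
    · · · · · ·
    · · · · · ·
    · █ · · · ·
    · █ · · · ·
T1:
  2·area = 28  (B↔C swapped to make it positive)
  edge (12, 4)→(4, 13): d=(-8,9) right/bottom  bias=-1
  edge (4, 13)→(0, 14): d=(-4,1) right/bottom  bias=-1
  edge (0, 14)→(12, 4): d=(12,-10) top-left  bias=+0
    (5,2)@(11, 5): e=[1,25,2] → █
    (4,3)@(9, 7): e=[3,19,6] → █
    (5,3)@(11, 7): e=[-15,17,26] → ·
    (3,4)@(7, 9): e=[5,13,10] → █
    (4,4)@(9, 9): e=[-13,11,30] → ·
    (2,5)@(5, 11): e=[7,7,14] → █
    (3,5)@(7, 11): e=[-11,5,34] → ·
    (1,6)@(3, 13): e=[9,1,18] → █
    (2,6)@(5, 13): e=[-9,-1,38] → ·
  covered (5 px):
    · · · · · ·
    · · · · · ·
    · · · · · █
    · · · · █ ·
    · · · █ · ·
    · · █ · · ·
    · █ · · · ·
T2:
  2·area = 88
  edge (2, 14)→(1, 1): d=(-1,-13) top-left  bias=+0
  edge (1, 1)→(8, 4): d=(7,3) right/bottom  bias=-1
  edge (8, 4)→(2, 14): d=(-6,10) right/bottom  bias=-1
    (0,0)@(1, 1): e=[0,0,88] → ·  [on edge]
    (1,1)@(3, 3): e=[24,8,56] → █
    (2,1)@(5, 3): e=[50,2,36] → █
    (3,1)@(7, 3): e=[76,-4,16] → ·
    (1,2)@(3, 5): e=[22,22,44] → █
    (3,2)@(7, 5): e=[74,10,4] → █
    (4,2)@(9, 5): e=[100,4,-16] → ·
    (1,3)@(3, 7): e=[20,36,32] → █
    (3,3)@(7, 7): e=[72,24,-8] → ·
    (1,4)@(3, 9): e=[18,50,20] → █
    (2,4)@(5, 9): e=[44,44,0] → ·  [on edge]
    (1,5)@(3, 11): e=[16,64,8] → █
  covered (9 px):
    · · · · · ·
    · █ █ · · ·
    · █ █ █ · ·
    · █ █ · · ·
    · █ · · · ·
    · █ · · · ·
    · · · · · ·

Final: "outside"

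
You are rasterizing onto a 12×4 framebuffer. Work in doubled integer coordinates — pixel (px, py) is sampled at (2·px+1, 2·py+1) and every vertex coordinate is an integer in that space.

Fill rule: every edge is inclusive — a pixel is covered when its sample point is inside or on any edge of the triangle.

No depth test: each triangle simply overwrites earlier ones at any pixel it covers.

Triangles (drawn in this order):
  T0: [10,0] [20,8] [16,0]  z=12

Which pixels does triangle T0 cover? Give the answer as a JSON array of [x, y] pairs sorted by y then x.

T0:
  2·area = 48  (B↔C swapped to make it positive)
  edge (10, 0)→(16, 0): d=(6,0) inclusive
  edge (16, 0)→(20, 8): d=(4,8) inclusive
  edge (20, 8)→(10, 0): d=(-10,-8) inclusive
    (6,0)@(13, 1): e=[6,28,14] → █
    (7,0)@(15, 1): e=[6,12,30] → █
    (8,0)@(17, 1): e=[6,-4,46] → ·
    (6,1)@(13, 3): e=[18,36,-6] → ·
    (7,1)@(15, 3): e=[18,20,10] → █
    (8,1)@(17, 3): e=[18,4,26] → █
    (9,1)@(19, 3): e=[18,-12,42] → ·
    (7,2)@(15, 5): e=[30,28,-10] → ·
    (8,2)@(17, 5): e=[30,12,6] → █
    (9,2)@(19, 5): e=[30,-4,22] → ·
    (8,3)@(17, 7): e=[42,20,-14] → ·
    (9,3)@(19, 7): e=[42,4,2] → █
  covered (6 px):
    · · · · · · █ █ · · · ·
    · · · · · · · █ █ · · ·
    · · · · · · · · █ · · ·
    · · · · · · · · · █ · ·

Result: [[6,0],[7,0],[7,1],[8,1],[8,2],[9,3]]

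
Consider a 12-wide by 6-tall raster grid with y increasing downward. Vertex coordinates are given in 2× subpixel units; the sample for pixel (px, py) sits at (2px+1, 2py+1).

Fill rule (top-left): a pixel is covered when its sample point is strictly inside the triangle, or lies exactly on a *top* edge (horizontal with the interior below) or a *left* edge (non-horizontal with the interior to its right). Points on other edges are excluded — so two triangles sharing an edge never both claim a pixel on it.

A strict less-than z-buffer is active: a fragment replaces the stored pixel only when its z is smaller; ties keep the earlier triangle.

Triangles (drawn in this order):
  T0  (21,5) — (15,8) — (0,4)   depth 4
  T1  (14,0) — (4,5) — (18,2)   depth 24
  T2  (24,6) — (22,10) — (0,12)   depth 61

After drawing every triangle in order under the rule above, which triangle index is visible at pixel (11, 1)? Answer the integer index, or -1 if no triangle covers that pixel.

T0:
  2·area = 69
  edge (21, 5)→(15, 8): d=(-6,3) right/bottom  bias=-1
  edge (15, 8)→(0, 4): d=(-15,-4) top-left  bias=+0
  edge (0, 4)→(21, 5): d=(21,1) right/bottom  bias=-1
    (2,2)@(5, 5): e=[48,5,16] → #
    (3,2)@(7, 5): e=[42,13,14] → #
    (4,2)@(9, 5): e=[36,21,12] → #
    (5,2)@(11, 5): e=[30,29,10] → #
    (6,2)@(13, 5): e=[24,37,8] → #
    (7,2)@(15, 5): e=[18,45,6] → #
    (8,2)@(17, 5): e=[12,53,4] → #
    (9,2)@(19, 5): e=[6,61,2] → #
    (10,2)@(21, 5): e=[0,69,0] → ·  [on edge]
    (2,3)@(5, 7): e=[36,-25,58] → ·
    (3,3)@(7, 7): e=[30,-17,56] → ·
    (4,3)@(9, 7): e=[24,-9,54] → ·
    (8,3)@(17, 7): e=[0,23,46] → ·  [on edge]
    (6,4)@(13, 9): e=[0,-23,92] → ·  [on edge]
    (4,5)@(9, 11): e=[0,-69,138] → ·  [on edge]
  covered (10 px):
    · · · · · · · · · · · ·
    · · · · · · · · · · · ·
    · · # # # # # # # # · ·
    · · · · · · # # · · · ·
    · · · · · · · · · · · ·
    · · · · · · · · · · · ·
T1:
  2·area = 40  (B↔C swapped to make it positive)
  edge (14, 0)→(18, 2): d=(4,2) right/bottom  bias=-1
  edge (18, 2)→(4, 5): d=(-14,3) right/bottom  bias=-1
  edge (4, 5)→(14, 0): d=(10,-5) top-left  bias=+0
    (6,0)@(13, 1): e=[6,29,5] → #
    (7,0)@(15, 1): e=[2,23,15] → #
    (8,0)@(17, 1): e=[-2,17,25] → ·
    (4,1)@(9, 3): e=[22,13,5] → #
    (5,1)@(11, 3): e=[18,7,15] → #
    (7,1)@(15, 3): e=[10,-5,35] → ·
    (4,2)@(9, 5): e=[30,-15,25] → ·
    (5,2)@(11, 5): e=[26,-21,35] → ·
    (6,2)@(13, 5): e=[22,-27,45] → ·
  covered (5 px):
    · · · · · · # # · · · ·
    · · · · # # # · · · · ·
    · · · · · · · · · · · ·
    · · · · · · · · · · · ·
    · · · · · · · · · · · ·
    · · · · · · · · · · · ·
T2:
  2·area = 84
  edge (24, 6)→(22, 10): d=(-2,4) right/bottom  bias=-1
  edge (22, 10)→(0, 12): d=(-22,2) right/bottom  bias=-1
  edge (0, 12)→(24, 6): d=(24,-6) top-left  bias=+0
    (10,3)@(21, 7): e=[10,68,6] → #
    (11,3)@(23, 7): e=[2,64,18] → #
    (6,4)@(13, 9): e=[38,40,6] → #
    (7,4)@(15, 9): e=[30,36,18] → #
    (8,4)@(17, 9): e=[22,32,30] → #
    (9,4)@(19, 9): e=[14,28,42] → #
    (11,4)@(23, 9): e=[-2,20,66] → ·
    (2,5)@(5, 11): e=[66,12,6] → #
    (3,5)@(7, 11): e=[58,8,18] → #
    (4,5)@(9, 11): e=[50,4,30] → #
    (5,5)@(11, 11): e=[42,0,42] → ·  [on edge]
    (6,5)@(13, 11): e=[34,-4,54] → ·
  covered (10 px):
    · · · · · · · · · · · ·
    · · · · · · · · · · · ·
    · · · · · · · · · · · ·
    · · · · · · · · · · # #
    · · · · · · # # # # # ·
    · · # # # · · · · · · ·

Z-buffer (winner per pixel, '.' = empty):
  . . . . . . 1 1 . . . .
  . . . . 1 1 1 . . . . .
  . . 0 0 0 0 0 0 0 0 . .
  . . . . . . 0 0 . . 2 2
  . . . . . . 2 2 2 2 2 .
  . . 2 2 2 . . . . . . .

Answer: -1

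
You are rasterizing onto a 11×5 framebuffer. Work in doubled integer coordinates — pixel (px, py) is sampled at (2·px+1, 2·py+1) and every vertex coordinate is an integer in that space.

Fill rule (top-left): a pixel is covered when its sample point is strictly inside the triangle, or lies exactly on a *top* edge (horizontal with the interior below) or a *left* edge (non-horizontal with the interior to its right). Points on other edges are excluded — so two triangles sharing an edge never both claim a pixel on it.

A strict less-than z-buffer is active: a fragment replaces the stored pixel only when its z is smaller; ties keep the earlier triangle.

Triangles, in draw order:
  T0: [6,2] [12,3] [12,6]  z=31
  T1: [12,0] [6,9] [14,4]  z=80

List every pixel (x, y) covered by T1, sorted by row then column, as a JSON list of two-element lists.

T0:
  2·area = 18
  edge (6, 2)→(12, 3): d=(6,1) right/bottom  bias=-1
  edge (12, 3)→(12, 6): d=(0,3) right/bottom  bias=-1
  edge (12, 6)→(6, 2): d=(-6,-4) top-left  bias=+0
    (4,1)@(9, 3): e=[3,9,6] → X
    (5,1)@(11, 3): e=[1,3,14] → X
    (6,1)@(13, 3): e=[-1,-3,22] → .
    (4,2)@(9, 5): e=[15,9,-6] → .
    (5,2)@(11, 5): e=[13,3,2] → X
    (6,2)@(13, 5): e=[11,-3,10] → .
    (5,3)@(11, 7): e=[25,3,-10] → .
  covered (3 px):
    . . . . . . . . . . .
    . . . . X X . . . . .
    . . . . . X . . . . .
    . . . . . . . . . . .
    . . . . . . . . . . .
T1:
  2·area = 42  (B↔C swapped to make it positive)
  edge (12, 0)→(14, 4): d=(2,4) right/bottom  bias=-1
  edge (14, 4)→(6, 9): d=(-8,5) right/bottom  bias=-1
  edge (6, 9)→(12, 0): d=(6,-9) top-left  bias=+0
    (5,1)@(11, 3): e=[10,23,9] → X
    (6,1)@(13, 3): e=[2,13,27] → X
    (7,1)@(15, 3): e=[-6,3,45] → .
    (4,2)@(9, 5): e=[22,17,3] → X
    (6,2)@(13, 5): e=[6,-3,39] → .
    (4,3)@(9, 7): e=[26,1,15] → X
    (5,3)@(11, 7): e=[18,-9,33] → .
    (4,4)@(9, 9): e=[30,-15,27] → .
  covered (5 px):
    . . . . . . . . . . .
    . . . . . X X . . . .
    . . . . X X . . . . .
    . . . . X . . . . . .
    . . . . . . . . . . .

Final: [[5,1],[6,1],[4,2],[5,2],[4,3]]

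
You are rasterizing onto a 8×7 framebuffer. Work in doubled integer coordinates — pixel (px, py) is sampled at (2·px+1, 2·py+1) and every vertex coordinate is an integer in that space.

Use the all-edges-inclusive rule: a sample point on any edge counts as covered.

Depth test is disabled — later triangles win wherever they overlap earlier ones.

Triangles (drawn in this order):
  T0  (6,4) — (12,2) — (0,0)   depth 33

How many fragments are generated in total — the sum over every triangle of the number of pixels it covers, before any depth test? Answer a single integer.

T0:
  2·area = 36  (B↔C swapped to make it positive)
  edge (6, 4)→(0, 0): d=(-6,-4) inclusive
  edge (0, 0)→(12, 2): d=(12,2) inclusive
  edge (12, 2)→(6, 4): d=(-6,2) inclusive
    (1,0)@(3, 1): e=[6,6,24] → █
    (2,0)@(5, 1): e=[14,2,20] → █
    (3,0)@(7, 1): e=[22,-2,16] → ·
    (7,0)@(15, 1): e=[54,-18,0] → ·  [on edge]
    (1,1)@(3, 3): e=[-6,30,12] → ·
    (2,1)@(5, 3): e=[2,26,8] → █
    (3,1)@(7, 3): e=[10,22,4] → █
    (4,1)@(9, 3): e=[18,18,0] → █  [on edge]
    (5,1)@(11, 3): e=[26,14,-4] → ·
    (1,2)@(3, 5): e=[-18,54,0] → ·  [on edge]
    (2,2)@(5, 5): e=[-10,50,-4] → ·
    (3,2)@(7, 5): e=[-2,46,-8] → ·
  covered (5 px):
    · █ █ · · · · ·
    · · █ █ █ · · ·
    · · · · · · · ·
    · · · · · · · ·
    · · · · · · · ·
    · · · · · · · ·
    · · · · · · · ·

Answer: 5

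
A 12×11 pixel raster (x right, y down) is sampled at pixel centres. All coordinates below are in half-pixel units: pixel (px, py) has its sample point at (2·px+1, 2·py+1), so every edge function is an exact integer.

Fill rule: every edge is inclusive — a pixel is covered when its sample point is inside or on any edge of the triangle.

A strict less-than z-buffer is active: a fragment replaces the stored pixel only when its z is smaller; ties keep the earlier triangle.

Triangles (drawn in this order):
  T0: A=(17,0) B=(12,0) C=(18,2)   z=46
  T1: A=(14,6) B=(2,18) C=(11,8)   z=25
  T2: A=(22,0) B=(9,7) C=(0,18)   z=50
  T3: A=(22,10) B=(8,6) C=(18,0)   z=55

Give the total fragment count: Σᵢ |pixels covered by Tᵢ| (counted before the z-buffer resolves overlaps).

T0:
  2·area = 10  (B↔C swapped to make it positive)
  edge (17, 0)→(18, 2): d=(1,2) inclusive
  edge (18, 2)→(12, 0): d=(-6,-2) inclusive
  edge (12, 0)→(17, 0): d=(5,0) inclusive
    (7,0)@(15, 1): e=[5,0,5] → X  [on edge]
    (8,0)@(17, 1): e=[1,4,5] → X
    (9,0)@(19, 1): e=[-3,8,5] → .
    (7,1)@(15, 3): e=[7,-12,15] → .
    (8,1)@(17, 3): e=[3,-8,15] → .
    (10,1)@(21, 3): e=[-5,0,15] → .  [on edge]
  covered (2 px):
    . . . . . . . X X . . .
    . . . . . . . . . . . .
    . . . . . . . . . . . .
    . . . . . . . . . . . .
    . . . . . . . . . . . .
    . . . . . . . . . . . .
    . . . . . . . . . . . .
    . . . . . . . . . . . .
    . . . . . . . . . . . .
    . . . . . . . . . . . .
    . . . . . . . . . . . .
T1:
  2·area = 12
  edge (14, 6)→(2, 18): d=(-12,12) inclusive
  edge (2, 18)→(11, 8): d=(9,-10) inclusive
  edge (11, 8)→(14, 6): d=(3,-2) inclusive
    (9,0)@(19, 1): e=[0,17,-5] → .  [on edge]
    (8,1)@(17, 3): e=[0,15,-3] → .  [on edge]
    (7,2)@(15, 5): e=[0,13,-1] → .  [on edge]
    (6,3)@(13, 7): e=[0,11,1] → X  [on edge]
    (7,3)@(15, 7): e=[-24,31,5] → .
    (5,4)@(11, 9): e=[0,9,3] → X  [on edge]
    (6,4)@(13, 9): e=[-24,29,7] → .
    (4,5)@(9, 11): e=[0,7,5] → X  [on edge]
    (5,5)@(11, 11): e=[-24,27,9] → .
    (3,6)@(7, 13): e=[0,5,7] → X  [on edge]
    (4,6)@(9, 13): e=[-24,25,11] → .
    (2,7)@(5, 15): e=[0,3,9] → X  [on edge]
    (1,8)@(3, 17): e=[0,1,11] → X  [on edge]
    (0,9)@(1, 19): e=[0,-1,13] → .  [on edge]
  covered (6 px):
    . . . . . . . . . . . .
    . . . . . . . . . . . .
    . . . . . . . . . . . .
    . . . . . . X . . . . .
    . . . . . X . . . . . .
    . . . . X . . . . . . .
    . . . X . . . . . . . .
    . . X . . . . . . . . .
    . X . . . . . . . . . .
    . . . . . . . . . . . .
    . . . . . . . . . . . .
T2:
  2·area = 80  (B↔C swapped to make it positive)
  edge (22, 0)→(0, 18): d=(-22,18) inclusive
  edge (0, 18)→(9, 7): d=(9,-11) inclusive
  edge (9, 7)→(22, 0): d=(13,-7) inclusive
    (8,1)@(17, 3): e=[24,52,4] → X
    (9,1)@(19, 3): e=[-12,74,18] → .
    (6,2)@(13, 5): e=[52,26,2] → X
    (7,2)@(15, 5): e=[16,48,16] → X
    (8,2)@(17, 5): e=[-20,70,30] → .
    (4,3)@(9, 7): e=[80,0,0] → X  [on edge]
    (5,3)@(11, 7): e=[44,22,14] → X
    (7,3)@(15, 7): e=[-28,66,42] → .
    (4,4)@(9, 9): e=[36,18,26] → X
    (5,4)@(11, 9): e=[0,40,40] → X  [on edge]
    (6,4)@(13, 9): e=[-36,62,54] → .
    (3,5)@(7, 11): e=[28,14,38] → X
  covered (12 px):
    . . . . . . . . . . . .
    . . . . . . . . X . . .
    . . . . . . X X . . . .
    . . . . X X X . . . . .
    . . . . X X . . . . . .
    . . . X . . . . . . . .
    . . X . . . . . . . . .
    . X . . . . . . . . . .
    X . . . . . . . . . . .
    . . . . . . . . . . . .
    . . . . . . . . . . . .
T3:
  2·area = 124
  edge (22, 10)→(8, 6): d=(-14,-4) inclusive
  edge (8, 6)→(18, 0): d=(10,-6) inclusive
  edge (18, 0)→(22, 10): d=(4,10) inclusive
    (8,0)@(17, 1): e=[106,4,14] → X
    (9,0)@(19, 1): e=[114,16,-6] → .
    (6,1)@(13, 3): e=[62,0,62] → X  [on edge]
    (7,1)@(15, 3): e=[70,12,42] → X
    (9,1)@(19, 3): e=[86,36,2] → X
    (10,1)@(21, 3): e=[94,48,-18] → .
    (5,2)@(11, 5): e=[26,8,90] → X
    (10,2)@(21, 5): e=[66,68,-10] → .
    (5,3)@(11, 7): e=[-2,28,98] → .
    (6,3)@(13, 7): e=[6,40,78] → X
    (10,3)@(21, 7): e=[38,88,-2] → .
    (1,4)@(3, 9): e=[-62,0,186] → .  [on edge]
  covered (16 px):
    . . . . . . . . X . . .
    . . . . . . X X X X . .
    . . . . . X X X X X . .
    . . . . . . X X X X . .
    . . . . . . . . . X X .
    . . . . . . . . . . . .
    . . . . . . . . . . . .
    . . . . . . . . . . . .
    . . . . . . . . . . . .
    . . . . . . . . . . . .
    . . . . . . . . . . . .

Answer: 36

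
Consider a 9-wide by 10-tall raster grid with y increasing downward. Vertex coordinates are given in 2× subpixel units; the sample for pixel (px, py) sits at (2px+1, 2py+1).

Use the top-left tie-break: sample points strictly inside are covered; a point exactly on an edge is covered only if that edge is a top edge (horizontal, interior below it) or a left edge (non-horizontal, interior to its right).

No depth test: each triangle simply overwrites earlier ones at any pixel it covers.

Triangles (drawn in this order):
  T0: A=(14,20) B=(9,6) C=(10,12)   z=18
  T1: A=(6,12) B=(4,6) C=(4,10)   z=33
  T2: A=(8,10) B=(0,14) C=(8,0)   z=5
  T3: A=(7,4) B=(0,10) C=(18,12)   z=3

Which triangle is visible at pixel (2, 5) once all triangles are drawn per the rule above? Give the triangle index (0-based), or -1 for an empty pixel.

T0:
  2·area = 16  (B↔C swapped to make it positive)
  edge (14, 20)→(10, 12): d=(-4,-8) top-left  bias=+0
  edge (10, 12)→(9, 6): d=(-1,-6) top-left  bias=+0
  edge (9, 6)→(14, 20): d=(5,14) right/bottom  bias=-1
    (5,6)@(11, 13): e=[4,5,7] → #
    (6,6)@(13, 13): e=[20,17,-21] → ·
    (5,7)@(11, 15): e=[-4,3,17] → ·
  covered (1 px):
    · · · · · · · · ·
    · · · · · · · · ·
    · · · · · · · · ·
    · · · · · · · · ·
    · · · · · · · · ·
    · · · · · · · · ·
    · · · · · # · · ·
    · · · · · · · · ·
    · · · · · · · · ·
    · · · · · · · · ·
T1:
  2·area = 8  (B↔C swapped to make it positive)
  edge (6, 12)→(4, 10): d=(-2,-2) top-left  bias=+0
  edge (4, 10)→(4, 6): d=(0,-4) top-left  bias=+0
  edge (4, 6)→(6, 12): d=(2,6) right/bottom  bias=-1
    (1,1)@(3, 3): e=[12,-4,0] → ·  [on edge]
    (0,3)@(1, 7): e=[0,-12,20] → ·  [on edge]
    (1,4)@(3, 9): e=[0,-4,12] → ·  [on edge]
    (2,4)@(5, 9): e=[4,4,0] → ·  [on edge]
    (2,5)@(5, 11): e=[0,4,4] → #  [on edge]
    (3,5)@(7, 11): e=[4,12,-8] → ·
    (2,6)@(5, 13): e=[-4,4,8] → ·
    (3,6)@(7, 13): e=[0,12,-4] → ·  [on edge]
    (3,7)@(7, 15): e=[-4,12,0] → ·  [on edge]
    (4,7)@(9, 15): e=[0,20,-12] → ·  [on edge]
    (5,8)@(11, 17): e=[0,28,-20] → ·  [on edge]
    (6,9)@(13, 19): e=[0,36,-28] → ·  [on edge]
  covered (1 px):
    · · · · · · · · ·
    · · · · · · · · ·
    · · · · · · · · ·
    · · · · · · · · ·
    · · · · · · · · ·
    · · # · · · · · ·
    · · · · · · · · ·
    · · · · · · · · ·
    · · · · · · · · ·
    · · · · · · · · ·
T2:
  2·area = 80
  edge (8, 10)→(0, 14): d=(-8,4) right/bottom  bias=-1
  edge (0, 14)→(8, 0): d=(8,-14) top-left  bias=+0
  edge (8, 0)→(8, 10): d=(0,10) right/bottom  bias=-1
    (3,1)@(7, 3): e=[60,10,10] → #
    (4,1)@(9, 3): e=[52,38,-10] → ·
    (3,2)@(7, 5): e=[44,26,10] → #
    (4,2)@(9, 5): e=[36,54,-10] → ·
    (2,3)@(5, 7): e=[36,14,30] → #
    (4,3)@(9, 7): e=[20,70,-10] → ·
    (1,4)@(3, 9): e=[28,2,50] → #
    (4,4)@(9, 9): e=[4,86,-10] → ·
    (1,5)@(3, 11): e=[12,18,50] → #
    (3,5)@(7, 11): e=[-4,74,10] → ·
    (0,6)@(1, 13): e=[4,6,70] → #
    (1,6)@(3, 13): e=[-4,34,50] → ·
  covered (10 px):
    · · · · · · · · ·
    · · · # · · · · ·
    · · · # · · · · ·
    · · # # · · · · ·
    · # # # · · · · ·
    · # # · · · · · ·
    # · · · · · · · ·
    · · · · · · · · ·
    · · · · · · · · ·
    · · · · · · · · ·
T3:
  2·area = 122  (B↔C swapped to make it positive)
  edge (7, 4)→(18, 12): d=(11,8) right/bottom  bias=-1
  edge (18, 12)→(0, 10): d=(-18,-2) top-left  bias=+0
  edge (0, 10)→(7, 4): d=(7,-6) top-left  bias=+0
    (3,2)@(7, 5): e=[11,104,7] → #
    (4,2)@(9, 5): e=[-5,108,19] → ·
    (2,3)@(5, 7): e=[49,64,9] → #
    (4,3)@(9, 7): e=[17,72,33] → #
    (5,3)@(11, 7): e=[1,76,45] → #
    (6,3)@(13, 7): e=[-15,80,57] → ·
    (1,4)@(3, 9): e=[87,24,11] → #
    (6,4)@(13, 9): e=[7,44,71] → #
    (7,4)@(15, 9): e=[-9,48,83] → ·
    (1,5)@(3, 11): e=[109,-12,25] → ·
    (2,5)@(5, 11): e=[93,-8,37] → ·
    (3,5)@(7, 11): e=[77,-4,49] → ·
    (4,5)@(9, 11): e=[61,0,61] → #  [on edge]
  covered (15 px):
    · · · · · · · · ·
    · · · · · · · · ·
    · · · # · · · · ·
    · · # # # # · · ·
    · # # # # # # · ·
    · · · · # # # # ·
    · · · · · · · · ·
    · · · · · · · · ·
    · · · · · · · · ·
    · · · · · · · · ·

Z-buffer (winner per pixel, '.' = empty):
  . . . . . . . . .
  . . . 2 . . . . .
  . . . 3 . . . . .
  . . 3 3 3 3 . . .
  . 3 3 3 3 3 3 . .
  . 2 2 . 3 3 3 3 .
  2 . . . . 0 . . .
  . . . . . . . . .
  . . . . . . . . .
  . . . . . . . . .

Final: 2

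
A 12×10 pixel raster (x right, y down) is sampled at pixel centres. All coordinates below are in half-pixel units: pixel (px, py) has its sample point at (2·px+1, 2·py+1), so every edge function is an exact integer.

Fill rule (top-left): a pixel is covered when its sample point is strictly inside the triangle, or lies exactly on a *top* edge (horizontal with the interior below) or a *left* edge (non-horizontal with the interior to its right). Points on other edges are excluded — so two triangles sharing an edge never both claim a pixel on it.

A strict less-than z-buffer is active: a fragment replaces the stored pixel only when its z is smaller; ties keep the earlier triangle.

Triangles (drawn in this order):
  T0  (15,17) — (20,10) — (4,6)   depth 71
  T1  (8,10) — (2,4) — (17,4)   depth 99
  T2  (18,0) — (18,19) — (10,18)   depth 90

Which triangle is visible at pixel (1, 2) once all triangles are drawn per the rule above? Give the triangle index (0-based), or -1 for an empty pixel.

T0:
  2·area = 132  (B↔C swapped to make it positive)
  edge (15, 17)→(4, 6): d=(-11,-11) top-left  bias=+0
  edge (4, 6)→(20, 10): d=(16,4) right/bottom  bias=-1
  edge (20, 10)→(15, 17): d=(-5,7) right/bottom  bias=-1
    (0,1)@(1, 3): e=[0,-36,168] → ·  [on edge]
    (1,2)@(3, 5): e=[0,-12,144] → ·  [on edge]
    (2,3)@(5, 7): e=[0,12,120] → █  [on edge]
    (3,3)@(7, 7): e=[22,4,106] → █
    (4,3)@(9, 7): e=[44,-4,92] → ·
    (2,4)@(5, 9): e=[-22,44,110] → ·
    (3,4)@(7, 9): e=[0,36,96] → █  [on edge]
    (4,4)@(9, 9): e=[22,28,82] → █
    (5,4)@(11, 9): e=[44,20,68] → █
    (6,4)@(13, 9): e=[66,12,54] → █
    (7,4)@(15, 9): e=[88,4,40] → █
    (8,4)@(17, 9): e=[110,-4,26] → ·
    (4,5)@(9, 11): e=[0,60,72] → █  [on edge]
    (5,6)@(11, 13): e=[0,84,48] → █  [on edge]
    (6,7)@(13, 15): e=[0,108,24] → █  [on edge]
    (7,8)@(15, 17): e=[0,132,0] → ·  [on edge]
    (8,9)@(17, 19): e=[0,156,-24] → ·  [on edge]
  covered (19 px):
    · · · · · · · · · · · ·
    · · · · · · · · · · · ·
    · · · · · · · · · · · ·
    · · █ █ · · · · · · · ·
    · · · █ █ █ █ █ · · · ·
    · · · · █ █ █ █ █ █ · ·
    · · · · · █ █ █ █ · · ·
    · · · · · · █ █ · · · ·
    · · · · · · · · · · · ·
    · · · · · · · · · · · ·
T1:
  2·area = 90
  edge (8, 10)→(2, 4): d=(-6,-6) top-left  bias=+0
  edge (2, 4)→(17, 4): d=(15,0) top-left  bias=+0
  edge (17, 4)→(8, 10): d=(-9,6) right/bottom  bias=-1
    (0,1)@(1, 3): e=[0,-15,105] → ·  [on edge]
    (1,2)@(3, 5): e=[0,15,75] → █  [on edge]
    (2,2)@(5, 5): e=[12,15,63] → █
    (3,2)@(7, 5): e=[24,15,51] → █
    (4,2)@(9, 5): e=[36,15,39] → █
    (5,2)@(11, 5): e=[48,15,27] → █
    (6,2)@(13, 5): e=[60,15,15] → █
    (7,2)@(15, 5): e=[72,15,3] → █
    (8,2)@(17, 5): e=[84,15,-9] → ·
    (1,3)@(3, 7): e=[-12,45,57] → ·
    (2,3)@(5, 7): e=[0,45,45] → █  [on edge]
    (6,3)@(13, 7): e=[48,45,-3] → ·
    (3,4)@(7, 9): e=[0,75,15] → █  [on edge]
    (4,5)@(9, 11): e=[0,105,-15] → ·  [on edge]
    (5,6)@(11, 13): e=[0,135,-45] → ·  [on edge]
    (6,7)@(13, 15): e=[0,165,-75] → ·  [on edge]
    (7,8)@(15, 17): e=[0,195,-105] → ·  [on edge]
    (8,9)@(17, 19): e=[0,225,-135] → ·  [on edge]
  covered (13 px):
    · · · · · · · · · · · ·
    · · · · · · · · · · · ·
    · █ █ █ █ █ █ █ · · · ·
    · · █ █ █ █ · · · · · ·
    · · · █ █ · · · · · · ·
    · · · · · · · · · · · ·
    · · · · · · · · · · · ·
    · · · · · · · · · · · ·
    · · · · · · · · · · · ·
    · · · · · · · · · · · ·
T2:
  2·area = 152
  edge (18, 0)→(18, 19): d=(0,19) right/bottom  bias=-1
  edge (18, 19)→(10, 18): d=(-8,-1) top-left  bias=+0
  edge (10, 18)→(18, 0): d=(8,-18) top-left  bias=+0
    (8,1)@(17, 3): e=[19,127,6] → █
    (9,1)@(19, 3): e=[-19,129,42] → ·
    (8,2)@(17, 5): e=[19,111,22] → █
    (9,2)@(19, 5): e=[-19,113,58] → ·
    (7,3)@(15, 7): e=[57,93,2] → █
    (9,3)@(19, 7): e=[-19,97,74] → ·
    (7,4)@(15, 9): e=[57,77,18] → █
    (9,4)@(19, 9): e=[-19,81,90] → ·
    (7,5)@(15, 11): e=[57,61,34] → █
    (9,5)@(19, 11): e=[-19,65,106] → ·
    (6,6)@(13, 13): e=[95,43,14] → █
    (9,6)@(19, 13): e=[-19,49,122] → ·
  covered (18 px):
    · · · · · · · · · · · ·
    · · · · · · · · █ · · ·
    · · · · · · · · █ · · ·
    · · · · · · · █ █ · · ·
    · · · · · · · █ █ · · ·
    · · · · · · · █ █ · · ·
    · · · · · · █ █ █ · · ·
    · · · · · · █ █ █ · · ·
    · · · · · █ █ █ █ · · ·
    · · · · · · · · · · · ·

Z-buffer (winner per pixel, '.' = empty):
  . . . . . . . . . . . .
  . . . . . . . . 2 . . .
  . 1 1 1 1 1 1 1 2 . . .
  . . 0 0 1 1 . 2 2 . . .
  . . . 0 0 0 0 0 2 . . .
  . . . . 0 0 0 0 0 0 . .
  . . . . . 0 0 0 0 . . .
  . . . . . . 0 0 2 . . .
  . . . . . 2 2 2 2 . . .
  . . . . . . . . . . . .

Answer: 1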